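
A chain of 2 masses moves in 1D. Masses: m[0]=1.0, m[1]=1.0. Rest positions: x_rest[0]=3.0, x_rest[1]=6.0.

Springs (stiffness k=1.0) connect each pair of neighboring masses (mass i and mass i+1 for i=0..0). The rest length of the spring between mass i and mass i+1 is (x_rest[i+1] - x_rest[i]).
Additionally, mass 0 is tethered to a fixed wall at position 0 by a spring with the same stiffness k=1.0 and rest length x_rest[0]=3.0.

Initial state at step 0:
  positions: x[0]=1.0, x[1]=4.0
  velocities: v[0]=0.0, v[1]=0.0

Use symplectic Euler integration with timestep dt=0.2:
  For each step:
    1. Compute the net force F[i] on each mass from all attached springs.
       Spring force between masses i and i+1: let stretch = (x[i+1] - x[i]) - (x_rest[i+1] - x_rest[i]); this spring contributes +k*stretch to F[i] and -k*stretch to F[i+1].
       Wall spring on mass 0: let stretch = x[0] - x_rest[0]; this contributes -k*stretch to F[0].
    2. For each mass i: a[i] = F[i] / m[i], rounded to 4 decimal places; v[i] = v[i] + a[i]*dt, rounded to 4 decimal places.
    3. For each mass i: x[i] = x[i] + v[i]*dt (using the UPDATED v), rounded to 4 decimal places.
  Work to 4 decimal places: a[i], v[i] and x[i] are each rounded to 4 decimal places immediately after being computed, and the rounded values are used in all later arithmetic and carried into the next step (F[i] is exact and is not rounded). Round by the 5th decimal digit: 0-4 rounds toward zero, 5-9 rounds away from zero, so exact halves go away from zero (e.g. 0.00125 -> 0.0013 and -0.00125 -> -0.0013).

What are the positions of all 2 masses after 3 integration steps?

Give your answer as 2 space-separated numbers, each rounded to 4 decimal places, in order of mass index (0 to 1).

Step 0: x=[1.0000 4.0000] v=[0.0000 0.0000]
Step 1: x=[1.0800 4.0000] v=[0.4000 0.0000]
Step 2: x=[1.2336 4.0032] v=[0.7680 0.0160]
Step 3: x=[1.4486 4.0156] v=[1.0752 0.0621]

Answer: 1.4486 4.0156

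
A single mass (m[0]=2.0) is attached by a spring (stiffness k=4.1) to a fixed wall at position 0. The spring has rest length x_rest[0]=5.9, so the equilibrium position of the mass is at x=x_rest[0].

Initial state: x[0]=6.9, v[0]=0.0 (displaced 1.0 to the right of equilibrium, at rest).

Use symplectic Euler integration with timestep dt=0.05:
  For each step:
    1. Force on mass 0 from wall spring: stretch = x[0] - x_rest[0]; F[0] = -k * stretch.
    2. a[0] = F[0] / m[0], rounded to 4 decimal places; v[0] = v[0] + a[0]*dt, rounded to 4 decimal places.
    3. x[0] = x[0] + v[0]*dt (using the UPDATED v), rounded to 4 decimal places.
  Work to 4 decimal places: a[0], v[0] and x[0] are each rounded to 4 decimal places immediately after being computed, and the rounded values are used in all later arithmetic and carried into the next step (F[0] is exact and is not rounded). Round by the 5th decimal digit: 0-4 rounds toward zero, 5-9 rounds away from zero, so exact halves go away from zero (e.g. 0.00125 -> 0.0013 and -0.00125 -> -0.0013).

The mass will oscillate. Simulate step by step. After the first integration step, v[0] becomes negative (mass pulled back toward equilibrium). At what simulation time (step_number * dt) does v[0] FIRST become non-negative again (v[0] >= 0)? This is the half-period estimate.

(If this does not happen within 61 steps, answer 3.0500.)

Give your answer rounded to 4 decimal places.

Step 0: x=[6.9000] v=[0.0000]
Step 1: x=[6.8949] v=[-0.1025]
Step 2: x=[6.8847] v=[-0.2045]
Step 3: x=[6.8694] v=[-0.3054]
Step 4: x=[6.8492] v=[-0.4048]
Step 5: x=[6.8241] v=[-0.5021]
Step 6: x=[6.7943] v=[-0.5968]
Step 7: x=[6.7599] v=[-0.6885]
Step 8: x=[6.7211] v=[-0.7766]
Step 9: x=[6.6781] v=[-0.8608]
Step 10: x=[6.6311] v=[-0.9406]
Step 11: x=[6.5803] v=[-1.0155]
Step 12: x=[6.5260] v=[-1.0852]
Step 13: x=[6.4685] v=[-1.1494]
Step 14: x=[6.4081] v=[-1.2077]
Step 15: x=[6.3451] v=[-1.2598]
Step 16: x=[6.2798] v=[-1.3054]
Step 17: x=[6.2126] v=[-1.3443]
Step 18: x=[6.1438] v=[-1.3763]
Step 19: x=[6.0737] v=[-1.4013]
Step 20: x=[6.0027] v=[-1.4191]
Step 21: x=[5.9312] v=[-1.4296]
Step 22: x=[5.8596] v=[-1.4328]
Step 23: x=[5.7882] v=[-1.4287]
Step 24: x=[5.7173] v=[-1.4172]
Step 25: x=[5.6474] v=[-1.3985]
Step 26: x=[5.5788] v=[-1.3726]
Step 27: x=[5.5118] v=[-1.3397]
Step 28: x=[5.4468] v=[-1.2999]
Step 29: x=[5.3841] v=[-1.2534]
Step 30: x=[5.3241] v=[-1.2005]
Step 31: x=[5.2670] v=[-1.1415]
Step 32: x=[5.2132] v=[-1.0766]
Step 33: x=[5.1629] v=[-1.0062]
Step 34: x=[5.1164] v=[-0.9306]
Step 35: x=[5.0739] v=[-0.8503]
Step 36: x=[5.0356] v=[-0.7656]
Step 37: x=[5.0018] v=[-0.6770]
Step 38: x=[4.9726] v=[-0.5849]
Step 39: x=[4.9481] v=[-0.4898]
Step 40: x=[4.9285] v=[-0.3922]
Step 41: x=[4.9139] v=[-0.2926]
Step 42: x=[4.9043] v=[-0.1915]
Step 43: x=[4.8998] v=[-0.0894]
Step 44: x=[4.9005] v=[0.0131]
First v>=0 after going negative at step 44, time=2.2000

Answer: 2.2000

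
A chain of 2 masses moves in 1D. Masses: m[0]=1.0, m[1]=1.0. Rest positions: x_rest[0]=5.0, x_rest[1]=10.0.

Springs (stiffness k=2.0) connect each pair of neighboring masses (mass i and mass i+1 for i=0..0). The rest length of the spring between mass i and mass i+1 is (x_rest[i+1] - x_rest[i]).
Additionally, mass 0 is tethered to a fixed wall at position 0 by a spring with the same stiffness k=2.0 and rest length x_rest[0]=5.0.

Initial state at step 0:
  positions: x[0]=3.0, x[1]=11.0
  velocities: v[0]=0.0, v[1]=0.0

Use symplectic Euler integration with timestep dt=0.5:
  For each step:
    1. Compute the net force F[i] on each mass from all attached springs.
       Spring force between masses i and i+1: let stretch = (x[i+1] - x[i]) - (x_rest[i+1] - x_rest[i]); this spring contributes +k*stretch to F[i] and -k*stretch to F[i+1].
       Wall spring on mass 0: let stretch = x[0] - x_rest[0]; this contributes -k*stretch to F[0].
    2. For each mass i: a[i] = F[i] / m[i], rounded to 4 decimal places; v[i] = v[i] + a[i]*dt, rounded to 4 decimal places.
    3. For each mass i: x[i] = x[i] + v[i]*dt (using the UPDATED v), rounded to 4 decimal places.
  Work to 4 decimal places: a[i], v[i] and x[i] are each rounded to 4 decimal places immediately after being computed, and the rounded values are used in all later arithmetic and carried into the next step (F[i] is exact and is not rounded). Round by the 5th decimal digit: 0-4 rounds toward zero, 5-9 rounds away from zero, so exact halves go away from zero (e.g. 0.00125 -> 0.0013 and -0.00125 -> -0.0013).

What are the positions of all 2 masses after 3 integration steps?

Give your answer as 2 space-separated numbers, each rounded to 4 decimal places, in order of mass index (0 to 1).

Step 0: x=[3.0000 11.0000] v=[0.0000 0.0000]
Step 1: x=[5.5000 9.5000] v=[5.0000 -3.0000]
Step 2: x=[7.2500 8.5000] v=[3.5000 -2.0000]
Step 3: x=[6.0000 9.3750] v=[-2.5000 1.7500]

Answer: 6.0000 9.3750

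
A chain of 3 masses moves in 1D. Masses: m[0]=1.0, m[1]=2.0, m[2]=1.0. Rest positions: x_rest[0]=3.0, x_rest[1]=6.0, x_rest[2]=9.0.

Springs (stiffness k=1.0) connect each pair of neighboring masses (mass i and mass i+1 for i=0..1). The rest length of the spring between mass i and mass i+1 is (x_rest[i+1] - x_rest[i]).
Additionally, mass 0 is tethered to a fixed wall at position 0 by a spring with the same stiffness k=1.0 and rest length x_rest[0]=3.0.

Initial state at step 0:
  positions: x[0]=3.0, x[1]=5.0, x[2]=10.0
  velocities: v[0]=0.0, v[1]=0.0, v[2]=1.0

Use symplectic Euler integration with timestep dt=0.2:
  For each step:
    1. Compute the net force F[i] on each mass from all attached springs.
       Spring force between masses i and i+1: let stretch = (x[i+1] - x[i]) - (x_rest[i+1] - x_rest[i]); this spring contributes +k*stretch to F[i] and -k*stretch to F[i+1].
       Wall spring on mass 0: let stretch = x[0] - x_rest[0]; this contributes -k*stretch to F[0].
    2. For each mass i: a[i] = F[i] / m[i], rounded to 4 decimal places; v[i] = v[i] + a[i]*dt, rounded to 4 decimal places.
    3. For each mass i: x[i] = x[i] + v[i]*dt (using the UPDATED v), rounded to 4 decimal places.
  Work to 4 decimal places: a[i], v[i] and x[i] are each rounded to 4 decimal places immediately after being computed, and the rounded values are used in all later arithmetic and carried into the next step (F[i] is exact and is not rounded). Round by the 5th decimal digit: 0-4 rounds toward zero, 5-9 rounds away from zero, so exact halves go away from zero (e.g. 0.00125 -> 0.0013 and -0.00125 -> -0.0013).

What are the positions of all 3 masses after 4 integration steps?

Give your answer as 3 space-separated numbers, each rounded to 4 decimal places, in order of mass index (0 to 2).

Step 0: x=[3.0000 5.0000 10.0000] v=[0.0000 0.0000 1.0000]
Step 1: x=[2.9600 5.0600 10.1200] v=[-0.2000 0.3000 0.6000]
Step 2: x=[2.8856 5.1792 10.1576] v=[-0.3720 0.5960 0.1880]
Step 3: x=[2.7875 5.3521 10.1161] v=[-0.4904 0.8645 -0.2077]
Step 4: x=[2.6805 5.5690 10.0040] v=[-0.5350 1.0844 -0.5605]

Answer: 2.6805 5.5690 10.0040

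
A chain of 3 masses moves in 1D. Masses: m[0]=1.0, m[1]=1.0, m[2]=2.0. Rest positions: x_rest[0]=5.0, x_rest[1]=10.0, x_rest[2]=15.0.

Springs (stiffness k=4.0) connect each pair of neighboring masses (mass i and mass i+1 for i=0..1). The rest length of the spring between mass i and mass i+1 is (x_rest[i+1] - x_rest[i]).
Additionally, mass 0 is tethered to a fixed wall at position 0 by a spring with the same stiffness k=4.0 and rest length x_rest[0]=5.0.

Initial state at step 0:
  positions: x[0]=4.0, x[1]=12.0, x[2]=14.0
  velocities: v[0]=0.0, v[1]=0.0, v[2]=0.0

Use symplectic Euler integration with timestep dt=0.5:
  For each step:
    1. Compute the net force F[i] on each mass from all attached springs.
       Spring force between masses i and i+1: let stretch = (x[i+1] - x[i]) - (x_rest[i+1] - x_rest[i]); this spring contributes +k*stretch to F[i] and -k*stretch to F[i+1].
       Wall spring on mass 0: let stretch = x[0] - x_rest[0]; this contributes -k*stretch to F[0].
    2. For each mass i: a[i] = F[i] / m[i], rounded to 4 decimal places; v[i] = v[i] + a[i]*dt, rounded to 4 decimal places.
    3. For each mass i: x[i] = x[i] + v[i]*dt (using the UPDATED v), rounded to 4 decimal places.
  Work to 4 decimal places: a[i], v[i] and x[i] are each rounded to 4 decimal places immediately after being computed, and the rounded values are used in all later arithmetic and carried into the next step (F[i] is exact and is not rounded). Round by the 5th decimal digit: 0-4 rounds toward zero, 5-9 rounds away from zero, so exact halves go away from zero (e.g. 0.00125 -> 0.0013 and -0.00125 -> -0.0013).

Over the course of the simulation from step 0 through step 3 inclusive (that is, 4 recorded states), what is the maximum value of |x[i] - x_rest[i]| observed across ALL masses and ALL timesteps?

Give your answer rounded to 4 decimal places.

Step 0: x=[4.0000 12.0000 14.0000] v=[0.0000 0.0000 0.0000]
Step 1: x=[8.0000 6.0000 15.5000] v=[8.0000 -12.0000 3.0000]
Step 2: x=[2.0000 11.5000 14.7500] v=[-12.0000 11.0000 -1.5000]
Step 3: x=[3.5000 10.7500 14.8750] v=[3.0000 -1.5000 0.2500]
Max displacement = 4.0000

Answer: 4.0000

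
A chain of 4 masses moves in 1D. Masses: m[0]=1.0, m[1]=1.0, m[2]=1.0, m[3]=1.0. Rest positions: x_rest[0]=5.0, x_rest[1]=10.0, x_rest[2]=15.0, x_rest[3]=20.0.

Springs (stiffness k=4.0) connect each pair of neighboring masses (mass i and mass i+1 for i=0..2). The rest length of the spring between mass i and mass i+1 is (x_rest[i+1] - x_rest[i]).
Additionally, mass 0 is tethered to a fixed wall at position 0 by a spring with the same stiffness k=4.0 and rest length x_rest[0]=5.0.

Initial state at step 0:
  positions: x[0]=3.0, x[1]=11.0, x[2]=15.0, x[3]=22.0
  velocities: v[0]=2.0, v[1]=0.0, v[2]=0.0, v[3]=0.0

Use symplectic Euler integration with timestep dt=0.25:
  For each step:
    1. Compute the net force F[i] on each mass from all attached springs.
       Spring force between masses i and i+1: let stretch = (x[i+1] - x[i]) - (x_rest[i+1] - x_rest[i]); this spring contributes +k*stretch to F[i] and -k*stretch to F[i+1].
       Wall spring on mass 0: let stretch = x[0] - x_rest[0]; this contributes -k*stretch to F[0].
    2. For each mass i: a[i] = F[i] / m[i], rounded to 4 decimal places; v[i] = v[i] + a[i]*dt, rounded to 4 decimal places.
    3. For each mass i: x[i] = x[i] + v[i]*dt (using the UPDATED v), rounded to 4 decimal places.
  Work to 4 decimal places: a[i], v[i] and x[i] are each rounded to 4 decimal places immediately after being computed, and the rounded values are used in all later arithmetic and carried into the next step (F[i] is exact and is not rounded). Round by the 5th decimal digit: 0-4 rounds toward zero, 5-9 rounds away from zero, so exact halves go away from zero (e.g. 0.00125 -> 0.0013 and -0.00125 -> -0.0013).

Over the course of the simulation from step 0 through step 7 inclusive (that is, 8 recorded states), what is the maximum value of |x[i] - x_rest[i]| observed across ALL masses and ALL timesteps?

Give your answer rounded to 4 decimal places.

Step 0: x=[3.0000 11.0000 15.0000 22.0000] v=[2.0000 0.0000 0.0000 0.0000]
Step 1: x=[4.7500 10.0000 15.7500 21.5000] v=[7.0000 -4.0000 3.0000 -2.0000]
Step 2: x=[6.6250 9.1250 16.5000 20.8125] v=[7.5000 -3.5000 3.0000 -2.7500]
Step 3: x=[7.4688 9.4688 16.4844 20.2969] v=[3.3750 1.3750 -0.0625 -2.0625]
Step 4: x=[6.9454 11.0665 15.6680 20.0782] v=[-2.0938 6.3906 -3.2656 -0.8750]
Step 5: x=[5.7159 12.7843 14.8038 20.0069] v=[-4.9181 6.8710 -3.4569 -0.2852]
Step 6: x=[4.8245 13.2398 14.7355 19.8848] v=[-3.5656 1.8221 -0.2733 -0.4883]
Step 7: x=[4.8308 11.9654 15.5806 19.7254] v=[0.0252 -5.0975 3.3803 -0.6376]
Max displacement = 3.2398

Answer: 3.2398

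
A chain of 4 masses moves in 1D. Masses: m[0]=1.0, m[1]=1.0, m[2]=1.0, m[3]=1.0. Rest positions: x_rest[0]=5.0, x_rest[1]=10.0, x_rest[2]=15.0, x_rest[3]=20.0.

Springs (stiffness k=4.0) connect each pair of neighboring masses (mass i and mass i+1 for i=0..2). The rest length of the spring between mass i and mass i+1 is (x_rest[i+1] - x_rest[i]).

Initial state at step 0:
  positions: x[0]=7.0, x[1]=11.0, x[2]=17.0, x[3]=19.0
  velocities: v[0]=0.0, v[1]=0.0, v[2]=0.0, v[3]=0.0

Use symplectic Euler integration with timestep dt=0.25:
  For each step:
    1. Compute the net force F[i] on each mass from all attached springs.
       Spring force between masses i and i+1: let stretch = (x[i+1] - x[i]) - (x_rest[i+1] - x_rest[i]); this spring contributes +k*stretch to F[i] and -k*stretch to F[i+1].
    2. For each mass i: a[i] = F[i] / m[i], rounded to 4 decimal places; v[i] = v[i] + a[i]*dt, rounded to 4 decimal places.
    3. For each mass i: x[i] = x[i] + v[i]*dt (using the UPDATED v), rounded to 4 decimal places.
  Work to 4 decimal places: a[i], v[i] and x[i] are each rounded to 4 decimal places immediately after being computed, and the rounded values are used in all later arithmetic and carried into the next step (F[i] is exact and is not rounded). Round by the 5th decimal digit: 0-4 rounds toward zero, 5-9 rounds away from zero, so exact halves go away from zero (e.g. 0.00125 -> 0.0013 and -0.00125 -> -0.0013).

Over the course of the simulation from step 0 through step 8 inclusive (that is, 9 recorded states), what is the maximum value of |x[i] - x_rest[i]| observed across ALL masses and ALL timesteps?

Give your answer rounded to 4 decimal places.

Step 0: x=[7.0000 11.0000 17.0000 19.0000] v=[0.0000 0.0000 0.0000 0.0000]
Step 1: x=[6.7500 11.5000 16.0000 19.7500] v=[-1.0000 2.0000 -4.0000 3.0000]
Step 2: x=[6.4375 11.9375 14.8125 20.8125] v=[-1.2500 1.7500 -4.7500 4.2500]
Step 3: x=[6.2500 11.7188 14.4063 21.6250] v=[-0.7500 -0.8750 -1.6250 3.2500]
Step 4: x=[6.1797 10.8047 15.1329 21.8828] v=[-0.2812 -3.6563 2.9062 1.0313]
Step 5: x=[6.0157 9.8164 16.4649 21.7032] v=[-0.6562 -3.9531 5.3279 -0.7186]
Step 6: x=[5.5518 9.5401 17.4443 21.4640] v=[-1.8555 -1.1053 3.9177 -0.9569]
Step 7: x=[4.8350 10.2428 17.4526 21.4699] v=[-2.8672 2.8106 0.0332 0.0234]
Step 8: x=[4.2202 11.3960 16.6628 21.7214] v=[-2.4594 4.6126 -3.1593 1.0061]
Max displacement = 2.4526

Answer: 2.4526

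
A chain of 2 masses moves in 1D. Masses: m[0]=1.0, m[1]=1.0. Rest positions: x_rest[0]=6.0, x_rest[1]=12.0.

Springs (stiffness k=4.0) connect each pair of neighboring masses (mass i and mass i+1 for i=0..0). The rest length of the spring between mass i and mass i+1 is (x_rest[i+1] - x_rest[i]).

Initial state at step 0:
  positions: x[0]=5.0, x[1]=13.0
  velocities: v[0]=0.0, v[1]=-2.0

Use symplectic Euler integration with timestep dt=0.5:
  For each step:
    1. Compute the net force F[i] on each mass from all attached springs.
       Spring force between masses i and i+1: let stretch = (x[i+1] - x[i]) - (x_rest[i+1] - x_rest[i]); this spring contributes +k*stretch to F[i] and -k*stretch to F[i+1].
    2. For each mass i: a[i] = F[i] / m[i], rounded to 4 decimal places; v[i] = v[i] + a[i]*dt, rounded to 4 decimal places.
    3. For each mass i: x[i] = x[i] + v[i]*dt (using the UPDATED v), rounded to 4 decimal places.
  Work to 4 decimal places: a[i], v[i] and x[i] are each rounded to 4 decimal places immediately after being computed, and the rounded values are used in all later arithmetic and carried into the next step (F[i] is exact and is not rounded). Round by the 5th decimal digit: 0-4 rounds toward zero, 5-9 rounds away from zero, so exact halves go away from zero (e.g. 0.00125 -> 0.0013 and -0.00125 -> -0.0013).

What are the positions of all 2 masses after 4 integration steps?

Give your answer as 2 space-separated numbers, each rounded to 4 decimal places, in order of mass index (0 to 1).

Step 0: x=[5.0000 13.0000] v=[0.0000 -2.0000]
Step 1: x=[7.0000 10.0000] v=[4.0000 -6.0000]
Step 2: x=[6.0000 10.0000] v=[-2.0000 0.0000]
Step 3: x=[3.0000 12.0000] v=[-6.0000 4.0000]
Step 4: x=[3.0000 11.0000] v=[0.0000 -2.0000]

Answer: 3.0000 11.0000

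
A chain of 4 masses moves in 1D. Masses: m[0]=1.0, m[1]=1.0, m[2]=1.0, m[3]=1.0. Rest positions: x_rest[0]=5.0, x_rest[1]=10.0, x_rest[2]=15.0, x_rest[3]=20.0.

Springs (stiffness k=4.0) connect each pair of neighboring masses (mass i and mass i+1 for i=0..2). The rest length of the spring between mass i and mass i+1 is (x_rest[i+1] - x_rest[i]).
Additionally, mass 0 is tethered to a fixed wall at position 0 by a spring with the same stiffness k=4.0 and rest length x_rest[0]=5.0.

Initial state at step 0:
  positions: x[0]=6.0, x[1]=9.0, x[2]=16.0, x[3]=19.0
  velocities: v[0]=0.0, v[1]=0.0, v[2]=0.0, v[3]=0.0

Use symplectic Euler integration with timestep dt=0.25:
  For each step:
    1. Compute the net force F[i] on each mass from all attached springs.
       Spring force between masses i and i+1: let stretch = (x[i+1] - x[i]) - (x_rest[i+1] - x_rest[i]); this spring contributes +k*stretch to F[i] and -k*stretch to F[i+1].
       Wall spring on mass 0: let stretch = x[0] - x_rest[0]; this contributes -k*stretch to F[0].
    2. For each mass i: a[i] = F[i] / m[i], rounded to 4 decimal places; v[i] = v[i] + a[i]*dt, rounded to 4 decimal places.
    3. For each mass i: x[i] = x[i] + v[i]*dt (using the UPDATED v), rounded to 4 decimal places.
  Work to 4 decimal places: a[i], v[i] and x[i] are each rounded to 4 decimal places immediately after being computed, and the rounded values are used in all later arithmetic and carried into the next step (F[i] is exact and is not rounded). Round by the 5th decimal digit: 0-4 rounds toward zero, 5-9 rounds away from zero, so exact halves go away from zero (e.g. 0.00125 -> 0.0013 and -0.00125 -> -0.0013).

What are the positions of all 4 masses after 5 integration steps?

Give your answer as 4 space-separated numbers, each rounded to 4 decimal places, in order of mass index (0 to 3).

Answer: 5.2423 8.7266 15.6436 19.9346

Derivation:
Step 0: x=[6.0000 9.0000 16.0000 19.0000] v=[0.0000 0.0000 0.0000 0.0000]
Step 1: x=[5.2500 10.0000 15.0000 19.5000] v=[-3.0000 4.0000 -4.0000 2.0000]
Step 2: x=[4.3750 11.0625 13.8750 20.1250] v=[-3.5000 4.2500 -4.5000 2.5000]
Step 3: x=[4.0781 11.1563 13.6094 20.4375] v=[-1.1875 0.3750 -1.0625 1.2500]
Step 4: x=[4.5313 10.0938 14.4375 20.2930] v=[1.8126 -4.2501 3.3125 -0.5781]
Step 5: x=[5.2423 8.7266 15.6436 19.9346] v=[2.8438 -5.4689 4.8243 -1.4336]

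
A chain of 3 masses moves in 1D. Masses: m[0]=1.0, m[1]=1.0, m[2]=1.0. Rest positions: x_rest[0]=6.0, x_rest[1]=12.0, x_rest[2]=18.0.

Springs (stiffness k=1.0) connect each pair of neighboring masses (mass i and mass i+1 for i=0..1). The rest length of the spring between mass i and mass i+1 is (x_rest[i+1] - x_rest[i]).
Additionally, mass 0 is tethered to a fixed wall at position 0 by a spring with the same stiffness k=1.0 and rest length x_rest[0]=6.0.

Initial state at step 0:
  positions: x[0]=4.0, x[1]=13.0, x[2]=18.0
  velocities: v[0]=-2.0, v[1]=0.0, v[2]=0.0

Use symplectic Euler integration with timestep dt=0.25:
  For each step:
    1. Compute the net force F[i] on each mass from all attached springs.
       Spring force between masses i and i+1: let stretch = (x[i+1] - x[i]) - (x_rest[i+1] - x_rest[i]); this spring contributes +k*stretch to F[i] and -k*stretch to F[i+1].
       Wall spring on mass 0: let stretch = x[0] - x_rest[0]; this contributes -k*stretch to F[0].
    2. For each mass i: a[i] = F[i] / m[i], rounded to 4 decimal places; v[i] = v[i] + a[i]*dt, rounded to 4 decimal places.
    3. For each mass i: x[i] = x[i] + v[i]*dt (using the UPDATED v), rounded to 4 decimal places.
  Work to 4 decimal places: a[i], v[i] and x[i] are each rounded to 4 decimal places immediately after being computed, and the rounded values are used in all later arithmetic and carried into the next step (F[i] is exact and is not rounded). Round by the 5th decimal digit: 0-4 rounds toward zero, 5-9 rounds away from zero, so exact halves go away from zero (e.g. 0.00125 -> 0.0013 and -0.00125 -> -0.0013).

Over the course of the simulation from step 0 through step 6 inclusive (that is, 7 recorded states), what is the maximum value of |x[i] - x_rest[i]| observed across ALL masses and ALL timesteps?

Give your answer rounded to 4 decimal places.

Answer: 2.1875

Derivation:
Step 0: x=[4.0000 13.0000 18.0000] v=[-2.0000 0.0000 0.0000]
Step 1: x=[3.8125 12.7500 18.0625] v=[-0.7500 -1.0000 0.2500]
Step 2: x=[3.9453 12.2734 18.1680] v=[0.5313 -1.9063 0.4219]
Step 3: x=[4.3521 11.6447 18.2801] v=[1.6270 -2.5147 0.4483]
Step 4: x=[4.9426 10.9750 18.3525] v=[2.3621 -2.6790 0.2895]
Step 5: x=[5.6013 10.3893 18.3388] v=[2.6346 -2.3427 -0.0549]
Step 6: x=[6.2091 10.0012 18.2032] v=[2.4313 -1.5523 -0.5423]
Max displacement = 2.1875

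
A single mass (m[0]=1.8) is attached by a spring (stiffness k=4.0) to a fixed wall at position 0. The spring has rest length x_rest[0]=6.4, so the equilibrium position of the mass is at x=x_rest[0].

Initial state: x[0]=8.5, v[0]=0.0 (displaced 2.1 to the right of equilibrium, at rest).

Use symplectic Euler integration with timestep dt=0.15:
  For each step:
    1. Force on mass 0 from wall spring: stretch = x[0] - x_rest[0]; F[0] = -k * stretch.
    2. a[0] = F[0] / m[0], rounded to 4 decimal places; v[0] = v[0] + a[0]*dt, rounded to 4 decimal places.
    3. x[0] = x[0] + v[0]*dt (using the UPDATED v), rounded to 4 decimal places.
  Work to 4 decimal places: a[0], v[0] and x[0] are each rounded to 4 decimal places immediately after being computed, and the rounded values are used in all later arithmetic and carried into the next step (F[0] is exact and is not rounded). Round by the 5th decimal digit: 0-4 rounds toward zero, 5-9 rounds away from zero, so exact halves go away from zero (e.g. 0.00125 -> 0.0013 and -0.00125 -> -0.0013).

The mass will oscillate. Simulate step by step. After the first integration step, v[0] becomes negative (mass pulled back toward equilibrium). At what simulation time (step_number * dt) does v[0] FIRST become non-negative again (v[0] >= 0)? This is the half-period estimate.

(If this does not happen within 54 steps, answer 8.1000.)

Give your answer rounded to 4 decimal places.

Step 0: x=[8.5000] v=[0.0000]
Step 1: x=[8.3950] v=[-0.7000]
Step 2: x=[8.1903] v=[-1.3650]
Step 3: x=[7.8960] v=[-1.9618]
Step 4: x=[7.5269] v=[-2.4605]
Step 5: x=[7.1015] v=[-2.8361]
Step 6: x=[6.6410] v=[-3.0699]
Step 7: x=[6.1685] v=[-3.1502]
Step 8: x=[5.7076] v=[-3.0730]
Step 9: x=[5.2813] v=[-2.8422]
Step 10: x=[4.9109] v=[-2.4693]
Step 11: x=[4.6150] v=[-1.9729]
Step 12: x=[4.4083] v=[-1.3779]
Step 13: x=[4.3012] v=[-0.7140]
Step 14: x=[4.2990] v=[-0.0144]
Step 15: x=[4.4019] v=[0.6859]
First v>=0 after going negative at step 15, time=2.2500

Answer: 2.2500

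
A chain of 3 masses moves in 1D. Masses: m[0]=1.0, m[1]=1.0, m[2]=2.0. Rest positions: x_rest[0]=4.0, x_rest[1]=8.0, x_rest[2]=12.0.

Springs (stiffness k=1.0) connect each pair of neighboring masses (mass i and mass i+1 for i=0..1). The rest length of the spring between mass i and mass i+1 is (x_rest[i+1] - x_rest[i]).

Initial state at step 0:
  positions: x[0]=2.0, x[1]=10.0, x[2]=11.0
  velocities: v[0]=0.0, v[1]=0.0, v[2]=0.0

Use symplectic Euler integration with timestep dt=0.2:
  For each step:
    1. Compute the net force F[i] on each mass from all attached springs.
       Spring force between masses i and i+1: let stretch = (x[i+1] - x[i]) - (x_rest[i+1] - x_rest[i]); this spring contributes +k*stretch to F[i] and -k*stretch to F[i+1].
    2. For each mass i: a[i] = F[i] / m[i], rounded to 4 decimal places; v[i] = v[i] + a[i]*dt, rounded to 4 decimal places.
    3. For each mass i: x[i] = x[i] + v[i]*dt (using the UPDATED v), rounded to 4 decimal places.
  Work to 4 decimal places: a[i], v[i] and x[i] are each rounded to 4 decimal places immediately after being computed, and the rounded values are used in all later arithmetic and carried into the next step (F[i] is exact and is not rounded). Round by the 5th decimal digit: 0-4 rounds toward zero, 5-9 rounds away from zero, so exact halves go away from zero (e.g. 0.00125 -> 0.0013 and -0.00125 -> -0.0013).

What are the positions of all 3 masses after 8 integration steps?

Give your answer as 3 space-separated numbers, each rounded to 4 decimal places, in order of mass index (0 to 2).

Answer: 4.8651 5.0473 12.0439

Derivation:
Step 0: x=[2.0000 10.0000 11.0000] v=[0.0000 0.0000 0.0000]
Step 1: x=[2.1600 9.7200 11.0600] v=[0.8000 -1.4000 0.3000]
Step 2: x=[2.4624 9.1912 11.1732] v=[1.5120 -2.6440 0.5660]
Step 3: x=[2.8740 8.4725 11.3268] v=[2.0578 -3.5934 0.7678]
Step 4: x=[3.3495 7.6441 11.5033] v=[2.3775 -4.1422 0.8824]
Step 5: x=[3.8368 6.7982 11.6826] v=[2.4364 -4.2293 0.8965]
Step 6: x=[4.2825 6.0293 11.8442] v=[2.2287 -3.8447 0.8081]
Step 7: x=[4.6381 5.4231 11.9695] v=[1.7781 -3.0311 0.6266]
Step 8: x=[4.8651 5.0473 12.0439] v=[1.1351 -1.8788 0.3720]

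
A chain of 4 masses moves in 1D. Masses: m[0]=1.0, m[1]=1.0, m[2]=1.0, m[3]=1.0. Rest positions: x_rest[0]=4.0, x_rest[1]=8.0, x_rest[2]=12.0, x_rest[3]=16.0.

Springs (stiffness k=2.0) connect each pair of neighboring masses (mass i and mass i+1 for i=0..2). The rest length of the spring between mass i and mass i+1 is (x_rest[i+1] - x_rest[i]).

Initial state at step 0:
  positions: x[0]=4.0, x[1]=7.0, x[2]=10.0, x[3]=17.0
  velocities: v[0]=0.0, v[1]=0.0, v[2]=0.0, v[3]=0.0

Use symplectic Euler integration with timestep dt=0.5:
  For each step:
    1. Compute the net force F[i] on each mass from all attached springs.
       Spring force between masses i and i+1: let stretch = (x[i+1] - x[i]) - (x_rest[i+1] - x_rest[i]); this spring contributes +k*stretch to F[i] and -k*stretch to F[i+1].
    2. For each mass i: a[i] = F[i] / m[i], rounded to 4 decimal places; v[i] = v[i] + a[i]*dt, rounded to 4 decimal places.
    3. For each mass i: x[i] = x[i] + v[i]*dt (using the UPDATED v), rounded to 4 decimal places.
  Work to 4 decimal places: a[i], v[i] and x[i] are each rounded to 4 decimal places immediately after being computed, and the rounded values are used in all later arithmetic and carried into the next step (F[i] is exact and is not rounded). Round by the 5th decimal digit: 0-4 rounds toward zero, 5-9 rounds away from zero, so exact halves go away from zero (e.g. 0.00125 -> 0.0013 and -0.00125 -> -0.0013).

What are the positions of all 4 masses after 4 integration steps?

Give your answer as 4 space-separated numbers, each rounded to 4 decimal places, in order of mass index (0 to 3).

Answer: 3.3750 8.3750 10.6250 15.6250

Derivation:
Step 0: x=[4.0000 7.0000 10.0000 17.0000] v=[0.0000 0.0000 0.0000 0.0000]
Step 1: x=[3.5000 7.0000 12.0000 15.5000] v=[-1.0000 0.0000 4.0000 -3.0000]
Step 2: x=[2.7500 7.7500 13.2500 14.2500] v=[-1.5000 1.5000 2.5000 -2.5000]
Step 3: x=[2.5000 8.7500 12.2500 14.5000] v=[-0.5000 2.0000 -2.0000 0.5000]
Step 4: x=[3.3750 8.3750 10.6250 15.6250] v=[1.7500 -0.7500 -3.2500 2.2500]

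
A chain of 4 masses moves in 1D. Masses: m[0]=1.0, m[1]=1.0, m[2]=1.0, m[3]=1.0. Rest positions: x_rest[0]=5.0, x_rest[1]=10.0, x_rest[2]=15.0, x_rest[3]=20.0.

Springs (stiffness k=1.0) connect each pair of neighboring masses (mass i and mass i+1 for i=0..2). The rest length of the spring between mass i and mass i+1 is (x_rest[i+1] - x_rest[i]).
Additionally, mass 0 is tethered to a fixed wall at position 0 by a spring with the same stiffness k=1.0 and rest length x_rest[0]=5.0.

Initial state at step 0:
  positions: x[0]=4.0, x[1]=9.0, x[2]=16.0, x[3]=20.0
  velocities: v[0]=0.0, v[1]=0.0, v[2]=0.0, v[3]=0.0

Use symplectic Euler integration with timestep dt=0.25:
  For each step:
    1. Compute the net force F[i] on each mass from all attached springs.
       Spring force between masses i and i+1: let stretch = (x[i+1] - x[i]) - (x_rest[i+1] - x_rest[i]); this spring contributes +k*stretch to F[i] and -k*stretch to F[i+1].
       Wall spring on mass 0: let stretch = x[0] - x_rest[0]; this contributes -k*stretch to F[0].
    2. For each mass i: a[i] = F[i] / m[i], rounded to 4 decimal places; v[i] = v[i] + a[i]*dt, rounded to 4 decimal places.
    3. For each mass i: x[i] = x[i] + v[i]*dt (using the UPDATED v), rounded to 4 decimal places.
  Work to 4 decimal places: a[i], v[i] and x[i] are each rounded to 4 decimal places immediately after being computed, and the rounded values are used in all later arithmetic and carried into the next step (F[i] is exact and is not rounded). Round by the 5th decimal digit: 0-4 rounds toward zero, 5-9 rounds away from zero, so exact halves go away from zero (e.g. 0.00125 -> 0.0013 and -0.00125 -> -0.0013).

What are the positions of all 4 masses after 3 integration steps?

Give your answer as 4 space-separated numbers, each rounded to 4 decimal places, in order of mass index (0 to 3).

Step 0: x=[4.0000 9.0000 16.0000 20.0000] v=[0.0000 0.0000 0.0000 0.0000]
Step 1: x=[4.0625 9.1250 15.8125 20.0625] v=[0.2500 0.5000 -0.7500 0.2500]
Step 2: x=[4.1875 9.3516 15.4727 20.1719] v=[0.5000 0.9063 -1.3594 0.4375]
Step 3: x=[4.3736 9.6380 15.0440 20.3001] v=[0.7442 1.1456 -1.7149 0.5127]

Answer: 4.3736 9.6380 15.0440 20.3001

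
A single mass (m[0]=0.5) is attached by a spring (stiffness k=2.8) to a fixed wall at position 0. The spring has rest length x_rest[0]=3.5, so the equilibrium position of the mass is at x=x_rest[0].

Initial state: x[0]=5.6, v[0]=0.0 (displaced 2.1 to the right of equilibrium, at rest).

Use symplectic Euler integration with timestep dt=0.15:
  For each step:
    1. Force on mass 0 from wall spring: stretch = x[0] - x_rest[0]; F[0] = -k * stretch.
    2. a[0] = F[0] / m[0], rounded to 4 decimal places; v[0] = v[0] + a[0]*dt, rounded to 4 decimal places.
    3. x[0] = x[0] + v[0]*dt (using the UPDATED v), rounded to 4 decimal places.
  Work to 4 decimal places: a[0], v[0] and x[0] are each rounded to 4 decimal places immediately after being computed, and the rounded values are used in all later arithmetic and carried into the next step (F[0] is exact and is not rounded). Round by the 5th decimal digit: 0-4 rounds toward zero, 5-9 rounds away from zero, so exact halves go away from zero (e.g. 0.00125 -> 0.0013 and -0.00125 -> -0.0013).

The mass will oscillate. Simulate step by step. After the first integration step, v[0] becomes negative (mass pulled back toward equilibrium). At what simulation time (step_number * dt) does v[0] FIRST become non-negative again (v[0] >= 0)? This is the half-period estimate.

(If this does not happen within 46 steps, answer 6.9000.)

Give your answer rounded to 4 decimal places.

Step 0: x=[5.6000] v=[0.0000]
Step 1: x=[5.3354] v=[-1.7640]
Step 2: x=[4.8395] v=[-3.3057]
Step 3: x=[4.1749] v=[-4.4309]
Step 4: x=[3.4252] v=[-4.9978]
Step 5: x=[2.6850] v=[-4.9350]
Step 6: x=[2.0474] v=[-4.2504]
Step 7: x=[1.5929] v=[-3.0302]
Step 8: x=[1.3787] v=[-1.4282]
Step 9: x=[1.4318] v=[0.3537]
First v>=0 after going negative at step 9, time=1.3500

Answer: 1.3500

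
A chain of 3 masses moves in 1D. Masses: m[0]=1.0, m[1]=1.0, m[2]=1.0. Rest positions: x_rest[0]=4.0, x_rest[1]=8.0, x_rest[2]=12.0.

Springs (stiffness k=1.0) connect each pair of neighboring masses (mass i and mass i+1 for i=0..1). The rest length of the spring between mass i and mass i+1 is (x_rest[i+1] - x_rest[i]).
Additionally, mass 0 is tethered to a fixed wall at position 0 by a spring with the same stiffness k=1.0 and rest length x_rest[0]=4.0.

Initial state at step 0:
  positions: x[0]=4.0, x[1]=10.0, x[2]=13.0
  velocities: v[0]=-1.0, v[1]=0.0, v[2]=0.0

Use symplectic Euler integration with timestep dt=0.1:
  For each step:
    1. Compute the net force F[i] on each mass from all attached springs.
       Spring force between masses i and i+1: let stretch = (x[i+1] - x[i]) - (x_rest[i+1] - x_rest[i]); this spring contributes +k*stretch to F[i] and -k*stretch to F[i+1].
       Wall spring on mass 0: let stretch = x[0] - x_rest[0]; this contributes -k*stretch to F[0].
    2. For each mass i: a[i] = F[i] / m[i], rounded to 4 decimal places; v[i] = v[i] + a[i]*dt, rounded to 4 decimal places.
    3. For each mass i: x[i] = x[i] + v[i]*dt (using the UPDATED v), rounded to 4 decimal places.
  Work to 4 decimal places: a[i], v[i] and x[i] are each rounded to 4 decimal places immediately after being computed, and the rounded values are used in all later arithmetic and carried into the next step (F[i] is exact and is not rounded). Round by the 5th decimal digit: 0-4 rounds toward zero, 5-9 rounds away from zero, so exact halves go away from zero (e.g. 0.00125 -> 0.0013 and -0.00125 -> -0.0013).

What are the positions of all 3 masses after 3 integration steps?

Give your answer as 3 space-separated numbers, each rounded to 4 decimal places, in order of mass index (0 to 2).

Step 0: x=[4.0000 10.0000 13.0000] v=[-1.0000 0.0000 0.0000]
Step 1: x=[3.9200 9.9700 13.0100] v=[-0.8000 -0.3000 0.1000]
Step 2: x=[3.8613 9.9099 13.0296] v=[-0.5870 -0.6010 0.1960]
Step 3: x=[3.8245 9.8205 13.0580] v=[-0.3683 -0.8939 0.2840]

Answer: 3.8245 9.8205 13.0580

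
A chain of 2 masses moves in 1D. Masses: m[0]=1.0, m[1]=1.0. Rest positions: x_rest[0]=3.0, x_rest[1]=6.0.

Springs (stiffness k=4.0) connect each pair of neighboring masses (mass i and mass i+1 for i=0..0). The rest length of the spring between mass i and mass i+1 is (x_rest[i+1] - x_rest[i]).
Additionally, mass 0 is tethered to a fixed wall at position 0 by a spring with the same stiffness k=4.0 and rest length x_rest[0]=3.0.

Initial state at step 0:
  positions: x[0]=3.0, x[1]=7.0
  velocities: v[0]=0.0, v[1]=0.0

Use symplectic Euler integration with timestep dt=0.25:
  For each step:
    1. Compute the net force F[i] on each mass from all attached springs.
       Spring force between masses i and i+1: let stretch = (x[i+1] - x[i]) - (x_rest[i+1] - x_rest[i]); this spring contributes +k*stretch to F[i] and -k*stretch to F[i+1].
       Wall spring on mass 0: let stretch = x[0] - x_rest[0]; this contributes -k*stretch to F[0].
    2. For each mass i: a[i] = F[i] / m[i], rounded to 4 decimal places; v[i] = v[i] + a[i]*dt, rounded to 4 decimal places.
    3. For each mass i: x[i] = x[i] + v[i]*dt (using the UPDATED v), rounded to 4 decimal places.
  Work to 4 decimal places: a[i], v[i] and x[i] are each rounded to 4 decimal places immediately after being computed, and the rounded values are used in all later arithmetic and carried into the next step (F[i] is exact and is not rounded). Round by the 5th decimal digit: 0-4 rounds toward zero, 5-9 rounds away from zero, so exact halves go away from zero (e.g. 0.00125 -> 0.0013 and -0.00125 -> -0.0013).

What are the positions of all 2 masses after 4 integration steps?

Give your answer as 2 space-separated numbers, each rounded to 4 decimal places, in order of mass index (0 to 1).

Answer: 3.4805 5.8789

Derivation:
Step 0: x=[3.0000 7.0000] v=[0.0000 0.0000]
Step 1: x=[3.2500 6.7500] v=[1.0000 -1.0000]
Step 2: x=[3.5625 6.3750] v=[1.2500 -1.5000]
Step 3: x=[3.6875 6.0469] v=[0.5000 -1.3125]
Step 4: x=[3.4805 5.8789] v=[-0.8281 -0.6719]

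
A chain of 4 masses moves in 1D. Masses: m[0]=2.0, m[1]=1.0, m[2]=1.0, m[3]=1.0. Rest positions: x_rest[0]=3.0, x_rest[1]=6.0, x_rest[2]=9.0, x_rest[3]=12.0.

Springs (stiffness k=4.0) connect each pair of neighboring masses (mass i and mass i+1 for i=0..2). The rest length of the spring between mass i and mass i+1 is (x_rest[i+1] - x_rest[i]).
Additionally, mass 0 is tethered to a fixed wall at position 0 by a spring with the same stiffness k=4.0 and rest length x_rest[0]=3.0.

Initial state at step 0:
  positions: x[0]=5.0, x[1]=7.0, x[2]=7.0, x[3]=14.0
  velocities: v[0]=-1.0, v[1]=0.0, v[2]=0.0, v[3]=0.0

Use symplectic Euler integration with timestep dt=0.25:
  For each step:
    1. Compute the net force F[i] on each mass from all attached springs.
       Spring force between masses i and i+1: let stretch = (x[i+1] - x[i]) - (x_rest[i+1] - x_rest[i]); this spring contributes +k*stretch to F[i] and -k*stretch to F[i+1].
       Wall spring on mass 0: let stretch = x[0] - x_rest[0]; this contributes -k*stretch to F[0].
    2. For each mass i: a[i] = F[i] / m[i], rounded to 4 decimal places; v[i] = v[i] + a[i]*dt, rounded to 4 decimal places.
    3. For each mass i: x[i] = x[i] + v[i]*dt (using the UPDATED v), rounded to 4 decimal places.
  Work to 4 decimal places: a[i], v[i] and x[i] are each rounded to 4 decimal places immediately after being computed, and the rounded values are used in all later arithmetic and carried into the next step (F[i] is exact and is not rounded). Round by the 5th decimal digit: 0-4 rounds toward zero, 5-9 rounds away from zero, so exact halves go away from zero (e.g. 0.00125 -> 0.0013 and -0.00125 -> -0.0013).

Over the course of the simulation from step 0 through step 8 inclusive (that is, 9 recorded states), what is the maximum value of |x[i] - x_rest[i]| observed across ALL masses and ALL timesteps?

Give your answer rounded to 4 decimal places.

Step 0: x=[5.0000 7.0000 7.0000 14.0000] v=[-1.0000 0.0000 0.0000 0.0000]
Step 1: x=[4.3750 6.5000 8.7500 13.0000] v=[-2.5000 -2.0000 7.0000 -4.0000]
Step 2: x=[3.4688 6.0313 11.0000 11.6875] v=[-3.6250 -1.8750 9.0000 -5.2500]
Step 3: x=[2.4493 6.1641 12.1797 10.9531] v=[-4.0782 0.5312 4.7188 -2.9375]
Step 4: x=[1.5879 6.8721 11.5489 11.2754] v=[-3.4455 2.8320 -2.5234 1.2891]
Step 5: x=[1.1886 7.4283 9.6805 12.4161] v=[-1.5974 2.2246 -7.4737 4.5626]
Step 6: x=[1.4207 6.9876 7.9329 13.6229] v=[0.9282 -1.7629 -6.9903 4.8270]
Step 7: x=[2.1710 5.3915 7.3715 14.1572] v=[3.0013 -6.3845 -2.2456 2.1370]
Step 8: x=[3.0525 3.4853 8.0115 13.7450] v=[3.5261 -7.6250 2.5601 -1.6487]
Max displacement = 3.1797

Answer: 3.1797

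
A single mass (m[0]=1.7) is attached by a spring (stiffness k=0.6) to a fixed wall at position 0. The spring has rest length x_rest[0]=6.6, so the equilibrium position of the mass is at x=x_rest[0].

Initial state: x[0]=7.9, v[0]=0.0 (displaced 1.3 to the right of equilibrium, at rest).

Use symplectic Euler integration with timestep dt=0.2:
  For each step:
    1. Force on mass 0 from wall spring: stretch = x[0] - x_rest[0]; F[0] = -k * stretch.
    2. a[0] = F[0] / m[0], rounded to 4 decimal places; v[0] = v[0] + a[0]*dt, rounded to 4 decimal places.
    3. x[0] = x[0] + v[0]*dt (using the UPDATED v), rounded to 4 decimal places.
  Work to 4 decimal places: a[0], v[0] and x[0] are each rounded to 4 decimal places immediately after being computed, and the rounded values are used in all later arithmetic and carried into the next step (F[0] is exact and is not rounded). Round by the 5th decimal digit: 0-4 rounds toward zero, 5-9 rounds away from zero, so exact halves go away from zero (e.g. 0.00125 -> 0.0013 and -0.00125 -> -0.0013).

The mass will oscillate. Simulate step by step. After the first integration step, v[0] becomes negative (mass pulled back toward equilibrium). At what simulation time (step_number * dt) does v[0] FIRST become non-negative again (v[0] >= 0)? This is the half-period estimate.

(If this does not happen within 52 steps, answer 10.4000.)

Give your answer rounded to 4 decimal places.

Answer: 5.4000

Derivation:
Step 0: x=[7.9000] v=[0.0000]
Step 1: x=[7.8816] v=[-0.0918]
Step 2: x=[7.8451] v=[-0.1823]
Step 3: x=[7.7911] v=[-0.2702]
Step 4: x=[7.7202] v=[-0.3543]
Step 5: x=[7.6335] v=[-0.4334]
Step 6: x=[7.5322] v=[-0.5064]
Step 7: x=[7.4178] v=[-0.5722]
Step 8: x=[7.2918] v=[-0.6299]
Step 9: x=[7.1561] v=[-0.6787]
Step 10: x=[7.0125] v=[-0.7180]
Step 11: x=[6.8631] v=[-0.7471]
Step 12: x=[6.7100] v=[-0.7657]
Step 13: x=[6.5553] v=[-0.7735]
Step 14: x=[6.4012] v=[-0.7703]
Step 15: x=[6.2499] v=[-0.7563]
Step 16: x=[6.1036] v=[-0.7316]
Step 17: x=[5.9643] v=[-0.6966]
Step 18: x=[5.8340] v=[-0.6517]
Step 19: x=[5.7145] v=[-0.5976]
Step 20: x=[5.6075] v=[-0.5351]
Step 21: x=[5.5145] v=[-0.4650]
Step 22: x=[5.4368] v=[-0.3884]
Step 23: x=[5.3755] v=[-0.3063]
Step 24: x=[5.3315] v=[-0.2199]
Step 25: x=[5.3054] v=[-0.1304]
Step 26: x=[5.2976] v=[-0.0390]
Step 27: x=[5.3082] v=[0.0529]
First v>=0 after going negative at step 27, time=5.4000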